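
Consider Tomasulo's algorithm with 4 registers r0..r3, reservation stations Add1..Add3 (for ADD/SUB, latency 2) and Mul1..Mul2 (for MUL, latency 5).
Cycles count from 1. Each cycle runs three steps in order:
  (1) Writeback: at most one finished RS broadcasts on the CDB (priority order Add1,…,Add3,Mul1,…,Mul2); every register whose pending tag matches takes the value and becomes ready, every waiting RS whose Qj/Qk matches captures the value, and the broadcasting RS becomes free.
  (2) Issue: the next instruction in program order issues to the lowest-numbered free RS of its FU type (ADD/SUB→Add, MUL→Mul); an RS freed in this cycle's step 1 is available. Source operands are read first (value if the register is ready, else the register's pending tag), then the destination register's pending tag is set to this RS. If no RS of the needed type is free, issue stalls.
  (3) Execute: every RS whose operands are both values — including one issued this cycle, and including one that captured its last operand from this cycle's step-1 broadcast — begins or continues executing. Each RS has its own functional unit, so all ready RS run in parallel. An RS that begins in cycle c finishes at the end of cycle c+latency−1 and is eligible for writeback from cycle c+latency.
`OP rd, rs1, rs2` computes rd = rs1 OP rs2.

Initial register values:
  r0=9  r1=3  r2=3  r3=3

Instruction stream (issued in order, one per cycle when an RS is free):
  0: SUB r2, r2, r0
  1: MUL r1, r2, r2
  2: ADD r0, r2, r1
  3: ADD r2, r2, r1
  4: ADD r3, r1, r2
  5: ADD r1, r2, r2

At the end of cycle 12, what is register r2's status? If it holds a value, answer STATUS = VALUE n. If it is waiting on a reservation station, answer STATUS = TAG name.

cycle 1: issue SUB r2<-Add1 // r0:9,r1:3,r2:Add1,r3:3
cycle 2: issue MUL r1<-Mul1 // r0:9,r1:Mul1,r2:Add1,r3:3
cycle 3: CDB Add1=-6; issue ADD r0<-Add1 // r0:Add1,r1:Mul1,r2:-6,r3:3
cycle 4: issue ADD r2<-Add2 // r0:Add1,r1:Mul1,r2:Add2,r3:3
cycle 5: issue ADD r3<-Add3 // r0:Add1,r1:Mul1,r2:Add2,r3:Add3
cycle 6: stall // r0:Add1,r1:Mul1,r2:Add2,r3:Add3
cycle 7: stall // r0:Add1,r1:Mul1,r2:Add2,r3:Add3
cycle 8: CDB Mul1=36; stall // r0:Add1,r1:36,r2:Add2,r3:Add3
cycle 9: stall // r0:Add1,r1:36,r2:Add2,r3:Add3
cycle 10: CDB Add1=30; issue ADD r1<-Add1 // r0:30,r1:Add1,r2:Add2,r3:Add3
cycle 11: CDB Add2=30 // r0:30,r1:Add1,r2:30,r3:Add3
cycle 12: - // r0:30,r1:Add1,r2:30,r3:Add3

STATUS = VALUE 30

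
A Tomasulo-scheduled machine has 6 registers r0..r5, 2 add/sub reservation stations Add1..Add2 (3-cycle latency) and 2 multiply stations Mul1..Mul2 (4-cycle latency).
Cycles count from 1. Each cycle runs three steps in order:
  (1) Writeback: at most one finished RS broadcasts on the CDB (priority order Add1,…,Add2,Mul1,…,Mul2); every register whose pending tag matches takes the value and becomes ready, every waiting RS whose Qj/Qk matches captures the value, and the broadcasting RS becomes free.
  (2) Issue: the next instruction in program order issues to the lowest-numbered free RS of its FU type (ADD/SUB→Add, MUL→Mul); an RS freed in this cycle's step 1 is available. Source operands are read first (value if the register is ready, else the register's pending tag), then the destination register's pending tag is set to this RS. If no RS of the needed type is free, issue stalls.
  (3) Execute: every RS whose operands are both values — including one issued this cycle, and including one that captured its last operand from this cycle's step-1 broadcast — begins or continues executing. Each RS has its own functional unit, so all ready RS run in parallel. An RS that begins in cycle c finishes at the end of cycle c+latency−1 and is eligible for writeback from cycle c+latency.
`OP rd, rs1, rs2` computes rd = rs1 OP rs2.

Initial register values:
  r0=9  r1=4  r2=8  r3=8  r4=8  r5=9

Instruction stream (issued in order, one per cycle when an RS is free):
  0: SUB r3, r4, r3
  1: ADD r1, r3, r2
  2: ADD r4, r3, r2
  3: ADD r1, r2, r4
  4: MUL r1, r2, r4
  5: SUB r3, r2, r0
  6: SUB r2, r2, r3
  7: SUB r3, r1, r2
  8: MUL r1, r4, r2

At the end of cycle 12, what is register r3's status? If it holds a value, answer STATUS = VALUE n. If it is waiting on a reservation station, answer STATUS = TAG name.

  c1: issue SUB r3<-Add1  regs: r0:9,r1:4,r2:8,r3:Add1,r4:8,r5:9
  c2: issue ADD r1<-Add2  regs: r0:9,r1:Add2,r2:8,r3:Add1,r4:8,r5:9
  c3: stall  regs: r0:9,r1:Add2,r2:8,r3:Add1,r4:8,r5:9
  c4: CDB Add1=0; issue ADD r4<-Add1  regs: r0:9,r1:Add2,r2:8,r3:0,r4:Add1,r5:9
  c5: stall  regs: r0:9,r1:Add2,r2:8,r3:0,r4:Add1,r5:9
  c6: stall  regs: r0:9,r1:Add2,r2:8,r3:0,r4:Add1,r5:9
  c7: CDB Add1=8; issue ADD r1<-Add1  regs: r0:9,r1:Add1,r2:8,r3:0,r4:8,r5:9
  c8: CDB Add2=8; issue MUL r1<-Mul1  regs: r0:9,r1:Mul1,r2:8,r3:0,r4:8,r5:9
  c9: issue SUB r3<-Add2  regs: r0:9,r1:Mul1,r2:8,r3:Add2,r4:8,r5:9
  c10: CDB Add1=16; issue SUB r2<-Add1  regs: r0:9,r1:Mul1,r2:Add1,r3:Add2,r4:8,r5:9
  c11: stall  regs: r0:9,r1:Mul1,r2:Add1,r3:Add2,r4:8,r5:9
  c12: CDB Add2=-1; issue SUB r3<-Add2  regs: r0:9,r1:Mul1,r2:Add1,r3:Add2,r4:8,r5:9

STATUS = TAG Add2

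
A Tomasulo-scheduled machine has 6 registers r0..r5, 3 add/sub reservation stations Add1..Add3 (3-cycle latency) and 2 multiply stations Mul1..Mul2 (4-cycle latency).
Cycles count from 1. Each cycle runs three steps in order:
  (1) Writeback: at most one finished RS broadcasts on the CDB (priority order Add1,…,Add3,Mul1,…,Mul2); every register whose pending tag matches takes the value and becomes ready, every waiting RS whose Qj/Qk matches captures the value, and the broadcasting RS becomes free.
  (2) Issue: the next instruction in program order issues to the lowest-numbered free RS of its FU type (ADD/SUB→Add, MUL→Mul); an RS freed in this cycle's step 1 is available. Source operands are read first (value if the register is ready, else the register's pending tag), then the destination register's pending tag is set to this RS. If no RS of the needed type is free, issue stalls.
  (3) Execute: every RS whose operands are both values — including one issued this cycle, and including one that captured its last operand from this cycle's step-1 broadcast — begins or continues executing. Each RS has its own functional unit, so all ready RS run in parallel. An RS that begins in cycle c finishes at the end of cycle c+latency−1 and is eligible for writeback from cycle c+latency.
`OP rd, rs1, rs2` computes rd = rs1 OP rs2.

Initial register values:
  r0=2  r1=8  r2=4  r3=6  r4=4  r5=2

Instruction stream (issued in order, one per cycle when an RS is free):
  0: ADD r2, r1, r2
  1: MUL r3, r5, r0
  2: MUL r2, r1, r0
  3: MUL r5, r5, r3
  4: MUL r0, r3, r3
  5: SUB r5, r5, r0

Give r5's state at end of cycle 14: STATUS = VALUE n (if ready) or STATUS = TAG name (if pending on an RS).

STATUS = VALUE -8

cycle 1: issue ADD r2<-Add1 // r0:2,r1:8,r2:Add1,r3:6,r4:4,r5:2
cycle 2: issue MUL r3<-Mul1 // r0:2,r1:8,r2:Add1,r3:Mul1,r4:4,r5:2
cycle 3: issue MUL r2<-Mul2 // r0:2,r1:8,r2:Mul2,r3:Mul1,r4:4,r5:2
cycle 4: CDB Add1=12; stall // r0:2,r1:8,r2:Mul2,r3:Mul1,r4:4,r5:2
cycle 5: stall // r0:2,r1:8,r2:Mul2,r3:Mul1,r4:4,r5:2
cycle 6: CDB Mul1=4; issue MUL r5<-Mul1 // r0:2,r1:8,r2:Mul2,r3:4,r4:4,r5:Mul1
cycle 7: CDB Mul2=16; issue MUL r0<-Mul2 // r0:Mul2,r1:8,r2:16,r3:4,r4:4,r5:Mul1
cycle 8: issue SUB r5<-Add1 // r0:Mul2,r1:8,r2:16,r3:4,r4:4,r5:Add1
cycle 9: - // r0:Mul2,r1:8,r2:16,r3:4,r4:4,r5:Add1
cycle 10: CDB Mul1=8 // r0:Mul2,r1:8,r2:16,r3:4,r4:4,r5:Add1
cycle 11: CDB Mul2=16 // r0:16,r1:8,r2:16,r3:4,r4:4,r5:Add1
cycle 12: - // r0:16,r1:8,r2:16,r3:4,r4:4,r5:Add1
cycle 13: - // r0:16,r1:8,r2:16,r3:4,r4:4,r5:Add1
cycle 14: CDB Add1=-8 // r0:16,r1:8,r2:16,r3:4,r4:4,r5:-8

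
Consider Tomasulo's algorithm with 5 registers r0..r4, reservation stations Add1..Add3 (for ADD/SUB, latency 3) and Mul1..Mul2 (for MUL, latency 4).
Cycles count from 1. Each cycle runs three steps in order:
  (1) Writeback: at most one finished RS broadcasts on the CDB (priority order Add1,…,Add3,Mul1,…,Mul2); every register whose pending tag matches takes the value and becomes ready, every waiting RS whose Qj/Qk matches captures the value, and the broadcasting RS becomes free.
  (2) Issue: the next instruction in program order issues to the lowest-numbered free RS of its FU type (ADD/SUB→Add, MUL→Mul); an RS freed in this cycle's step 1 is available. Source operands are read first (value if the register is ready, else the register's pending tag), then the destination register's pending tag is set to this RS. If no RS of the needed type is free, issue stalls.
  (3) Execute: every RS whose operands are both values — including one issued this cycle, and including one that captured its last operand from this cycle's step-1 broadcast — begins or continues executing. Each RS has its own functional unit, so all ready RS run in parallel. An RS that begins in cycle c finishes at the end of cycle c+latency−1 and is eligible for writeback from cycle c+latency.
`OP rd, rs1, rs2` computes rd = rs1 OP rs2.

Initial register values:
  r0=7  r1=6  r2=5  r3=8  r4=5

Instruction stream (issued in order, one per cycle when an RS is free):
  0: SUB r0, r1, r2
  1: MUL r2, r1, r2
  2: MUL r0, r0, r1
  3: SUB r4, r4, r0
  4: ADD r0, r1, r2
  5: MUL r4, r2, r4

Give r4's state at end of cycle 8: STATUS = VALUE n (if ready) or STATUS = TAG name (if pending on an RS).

cycle 1: issue SUB r0<-Add1 // r0:Add1,r1:6,r2:5,r3:8,r4:5
cycle 2: issue MUL r2<-Mul1 // r0:Add1,r1:6,r2:Mul1,r3:8,r4:5
cycle 3: issue MUL r0<-Mul2 // r0:Mul2,r1:6,r2:Mul1,r3:8,r4:5
cycle 4: CDB Add1=1; issue SUB r4<-Add1 // r0:Mul2,r1:6,r2:Mul1,r3:8,r4:Add1
cycle 5: issue ADD r0<-Add2 // r0:Add2,r1:6,r2:Mul1,r3:8,r4:Add1
cycle 6: CDB Mul1=30; issue MUL r4<-Mul1 // r0:Add2,r1:6,r2:30,r3:8,r4:Mul1
cycle 7: - // r0:Add2,r1:6,r2:30,r3:8,r4:Mul1
cycle 8: CDB Mul2=6 // r0:Add2,r1:6,r2:30,r3:8,r4:Mul1

STATUS = TAG Mul1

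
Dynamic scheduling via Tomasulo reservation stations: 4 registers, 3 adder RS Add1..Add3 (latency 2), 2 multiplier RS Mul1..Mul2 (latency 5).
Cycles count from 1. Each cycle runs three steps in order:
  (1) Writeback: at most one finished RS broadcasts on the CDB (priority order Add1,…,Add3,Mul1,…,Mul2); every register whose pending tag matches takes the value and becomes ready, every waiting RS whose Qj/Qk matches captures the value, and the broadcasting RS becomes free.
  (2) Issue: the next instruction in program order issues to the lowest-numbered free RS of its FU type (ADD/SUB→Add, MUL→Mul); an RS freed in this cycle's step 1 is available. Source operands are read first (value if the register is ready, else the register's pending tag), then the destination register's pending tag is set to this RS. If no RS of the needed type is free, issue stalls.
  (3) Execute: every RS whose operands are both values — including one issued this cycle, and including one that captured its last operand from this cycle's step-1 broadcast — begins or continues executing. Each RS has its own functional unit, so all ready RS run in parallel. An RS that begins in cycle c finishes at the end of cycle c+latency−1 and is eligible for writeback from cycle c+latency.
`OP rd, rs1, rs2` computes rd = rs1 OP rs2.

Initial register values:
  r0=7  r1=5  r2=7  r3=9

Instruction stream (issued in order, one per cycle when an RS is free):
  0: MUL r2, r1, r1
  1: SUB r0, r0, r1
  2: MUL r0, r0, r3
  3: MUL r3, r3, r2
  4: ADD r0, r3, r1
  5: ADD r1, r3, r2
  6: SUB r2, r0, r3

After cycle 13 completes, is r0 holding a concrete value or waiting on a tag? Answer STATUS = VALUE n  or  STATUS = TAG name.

STATUS = VALUE 230

cycle 1: issue MUL r2<-Mul1 // r0:7,r1:5,r2:Mul1,r3:9
cycle 2: issue SUB r0<-Add1 // r0:Add1,r1:5,r2:Mul1,r3:9
cycle 3: issue MUL r0<-Mul2 // r0:Mul2,r1:5,r2:Mul1,r3:9
cycle 4: CDB Add1=2; stall // r0:Mul2,r1:5,r2:Mul1,r3:9
cycle 5: stall // r0:Mul2,r1:5,r2:Mul1,r3:9
cycle 6: CDB Mul1=25; issue MUL r3<-Mul1 // r0:Mul2,r1:5,r2:25,r3:Mul1
cycle 7: issue ADD r0<-Add1 // r0:Add1,r1:5,r2:25,r3:Mul1
cycle 8: issue ADD r1<-Add2 // r0:Add1,r1:Add2,r2:25,r3:Mul1
cycle 9: CDB Mul2=18; issue SUB r2<-Add3 // r0:Add1,r1:Add2,r2:Add3,r3:Mul1
cycle 10: - // r0:Add1,r1:Add2,r2:Add3,r3:Mul1
cycle 11: CDB Mul1=225 // r0:Add1,r1:Add2,r2:Add3,r3:225
cycle 12: - // r0:Add1,r1:Add2,r2:Add3,r3:225
cycle 13: CDB Add1=230 // r0:230,r1:Add2,r2:Add3,r3:225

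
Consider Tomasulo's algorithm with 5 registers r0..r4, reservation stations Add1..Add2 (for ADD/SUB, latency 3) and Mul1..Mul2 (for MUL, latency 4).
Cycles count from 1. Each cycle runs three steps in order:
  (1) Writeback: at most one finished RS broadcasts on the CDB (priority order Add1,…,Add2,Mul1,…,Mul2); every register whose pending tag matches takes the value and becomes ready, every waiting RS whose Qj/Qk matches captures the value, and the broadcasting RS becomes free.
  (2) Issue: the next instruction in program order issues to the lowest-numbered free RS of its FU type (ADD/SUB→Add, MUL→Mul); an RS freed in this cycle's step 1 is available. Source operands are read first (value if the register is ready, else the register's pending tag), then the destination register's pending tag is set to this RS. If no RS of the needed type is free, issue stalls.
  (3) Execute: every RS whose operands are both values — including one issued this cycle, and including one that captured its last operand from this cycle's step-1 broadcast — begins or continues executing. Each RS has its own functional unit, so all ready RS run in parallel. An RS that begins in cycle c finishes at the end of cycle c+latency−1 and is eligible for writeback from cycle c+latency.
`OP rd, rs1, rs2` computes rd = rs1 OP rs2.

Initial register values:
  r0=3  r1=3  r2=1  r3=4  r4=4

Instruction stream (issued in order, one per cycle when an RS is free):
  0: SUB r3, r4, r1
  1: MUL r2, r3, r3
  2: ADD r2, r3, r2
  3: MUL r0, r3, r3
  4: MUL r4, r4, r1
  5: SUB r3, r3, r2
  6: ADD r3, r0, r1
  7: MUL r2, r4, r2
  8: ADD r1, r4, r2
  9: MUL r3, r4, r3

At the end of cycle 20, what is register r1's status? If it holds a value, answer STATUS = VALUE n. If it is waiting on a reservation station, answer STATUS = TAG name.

STATUS = VALUE 36

cycle 1: issue SUB r3<-Add1 // r0:3,r1:3,r2:1,r3:Add1,r4:4
cycle 2: issue MUL r2<-Mul1 // r0:3,r1:3,r2:Mul1,r3:Add1,r4:4
cycle 3: issue ADD r2<-Add2 // r0:3,r1:3,r2:Add2,r3:Add1,r4:4
cycle 4: CDB Add1=1; issue MUL r0<-Mul2 // r0:Mul2,r1:3,r2:Add2,r3:1,r4:4
cycle 5: stall // r0:Mul2,r1:3,r2:Add2,r3:1,r4:4
cycle 6: stall // r0:Mul2,r1:3,r2:Add2,r3:1,r4:4
cycle 7: stall // r0:Mul2,r1:3,r2:Add2,r3:1,r4:4
cycle 8: CDB Mul1=1; issue MUL r4<-Mul1 // r0:Mul2,r1:3,r2:Add2,r3:1,r4:Mul1
cycle 9: CDB Mul2=1; issue SUB r3<-Add1 // r0:1,r1:3,r2:Add2,r3:Add1,r4:Mul1
cycle 10: stall // r0:1,r1:3,r2:Add2,r3:Add1,r4:Mul1
cycle 11: CDB Add2=2; issue ADD r3<-Add2 // r0:1,r1:3,r2:2,r3:Add2,r4:Mul1
cycle 12: CDB Mul1=12; issue MUL r2<-Mul1 // r0:1,r1:3,r2:Mul1,r3:Add2,r4:12
cycle 13: stall // r0:1,r1:3,r2:Mul1,r3:Add2,r4:12
cycle 14: CDB Add1=-1; issue ADD r1<-Add1 // r0:1,r1:Add1,r2:Mul1,r3:Add2,r4:12
cycle 15: CDB Add2=4; issue MUL r3<-Mul2 // r0:1,r1:Add1,r2:Mul1,r3:Mul2,r4:12
cycle 16: CDB Mul1=24 // r0:1,r1:Add1,r2:24,r3:Mul2,r4:12
cycle 17: - // r0:1,r1:Add1,r2:24,r3:Mul2,r4:12
cycle 18: - // r0:1,r1:Add1,r2:24,r3:Mul2,r4:12
cycle 19: CDB Add1=36 // r0:1,r1:36,r2:24,r3:Mul2,r4:12
cycle 20: CDB Mul2=48 // r0:1,r1:36,r2:24,r3:48,r4:12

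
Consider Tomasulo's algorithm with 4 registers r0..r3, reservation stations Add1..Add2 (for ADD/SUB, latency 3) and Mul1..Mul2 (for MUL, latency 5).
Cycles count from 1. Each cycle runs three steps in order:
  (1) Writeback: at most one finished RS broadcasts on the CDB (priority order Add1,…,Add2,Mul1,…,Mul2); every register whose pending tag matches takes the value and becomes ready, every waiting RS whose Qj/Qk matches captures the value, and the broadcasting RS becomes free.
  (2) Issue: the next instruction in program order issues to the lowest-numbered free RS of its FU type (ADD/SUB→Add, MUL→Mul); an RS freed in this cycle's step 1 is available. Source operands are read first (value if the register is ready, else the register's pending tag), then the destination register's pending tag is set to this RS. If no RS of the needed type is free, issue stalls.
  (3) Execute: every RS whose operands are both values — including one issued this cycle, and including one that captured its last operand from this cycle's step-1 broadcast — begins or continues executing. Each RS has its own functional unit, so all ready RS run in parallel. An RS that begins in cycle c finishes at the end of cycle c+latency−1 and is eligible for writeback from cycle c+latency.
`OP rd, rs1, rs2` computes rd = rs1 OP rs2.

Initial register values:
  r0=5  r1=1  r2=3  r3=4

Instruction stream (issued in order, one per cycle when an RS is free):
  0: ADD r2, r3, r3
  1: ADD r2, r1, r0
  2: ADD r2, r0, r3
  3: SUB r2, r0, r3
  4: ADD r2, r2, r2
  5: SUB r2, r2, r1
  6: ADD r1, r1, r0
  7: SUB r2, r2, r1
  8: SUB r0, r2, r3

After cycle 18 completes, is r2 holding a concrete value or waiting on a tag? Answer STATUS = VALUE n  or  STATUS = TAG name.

c1: issue ADD r2<-Add1 | r0:5,r1:1,r2:Add1,r3:4
c2: issue ADD r2<-Add2 | r0:5,r1:1,r2:Add2,r3:4
c3: stall | r0:5,r1:1,r2:Add2,r3:4
c4: CDB Add1=8; issue ADD r2<-Add1 | r0:5,r1:1,r2:Add1,r3:4
c5: CDB Add2=6; issue SUB r2<-Add2 | r0:5,r1:1,r2:Add2,r3:4
c6: stall | r0:5,r1:1,r2:Add2,r3:4
c7: CDB Add1=9; issue ADD r2<-Add1 | r0:5,r1:1,r2:Add1,r3:4
c8: CDB Add2=1; issue SUB r2<-Add2 | r0:5,r1:1,r2:Add2,r3:4
c9: stall | r0:5,r1:1,r2:Add2,r3:4
c10: stall | r0:5,r1:1,r2:Add2,r3:4
c11: CDB Add1=2; issue ADD r1<-Add1 | r0:5,r1:Add1,r2:Add2,r3:4
c12: stall | r0:5,r1:Add1,r2:Add2,r3:4
c13: stall | r0:5,r1:Add1,r2:Add2,r3:4
c14: CDB Add1=6; issue SUB r2<-Add1 | r0:5,r1:6,r2:Add1,r3:4
c15: CDB Add2=1; issue SUB r0<-Add2 | r0:Add2,r1:6,r2:Add1,r3:4
c16: - | r0:Add2,r1:6,r2:Add1,r3:4
c17: - | r0:Add2,r1:6,r2:Add1,r3:4
c18: CDB Add1=-5 | r0:Add2,r1:6,r2:-5,r3:4

STATUS = VALUE -5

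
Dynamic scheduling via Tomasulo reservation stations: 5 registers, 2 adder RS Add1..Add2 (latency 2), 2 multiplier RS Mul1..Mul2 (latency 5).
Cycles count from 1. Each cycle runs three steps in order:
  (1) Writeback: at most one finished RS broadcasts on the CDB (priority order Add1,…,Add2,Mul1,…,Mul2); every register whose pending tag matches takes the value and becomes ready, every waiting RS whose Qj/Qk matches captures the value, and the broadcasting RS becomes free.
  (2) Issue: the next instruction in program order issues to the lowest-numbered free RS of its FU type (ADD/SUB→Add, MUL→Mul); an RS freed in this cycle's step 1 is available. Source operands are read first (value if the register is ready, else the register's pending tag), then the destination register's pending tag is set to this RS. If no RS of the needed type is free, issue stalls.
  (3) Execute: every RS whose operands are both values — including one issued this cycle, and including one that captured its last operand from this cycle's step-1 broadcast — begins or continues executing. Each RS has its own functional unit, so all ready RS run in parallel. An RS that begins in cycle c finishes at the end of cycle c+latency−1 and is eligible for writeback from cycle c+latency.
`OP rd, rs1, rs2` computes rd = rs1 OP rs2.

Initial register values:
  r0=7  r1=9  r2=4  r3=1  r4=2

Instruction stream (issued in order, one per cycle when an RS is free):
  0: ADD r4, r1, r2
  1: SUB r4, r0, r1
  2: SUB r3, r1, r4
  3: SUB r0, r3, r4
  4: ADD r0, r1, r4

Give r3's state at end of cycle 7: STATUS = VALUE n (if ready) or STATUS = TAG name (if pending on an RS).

  c1: issue ADD r4<-Add1  regs: r0:7,r1:9,r2:4,r3:1,r4:Add1
  c2: issue SUB r4<-Add2  regs: r0:7,r1:9,r2:4,r3:1,r4:Add2
  c3: CDB Add1=13; issue SUB r3<-Add1  regs: r0:7,r1:9,r2:4,r3:Add1,r4:Add2
  c4: CDB Add2=-2; issue SUB r0<-Add2  regs: r0:Add2,r1:9,r2:4,r3:Add1,r4:-2
  c5: stall  regs: r0:Add2,r1:9,r2:4,r3:Add1,r4:-2
  c6: CDB Add1=11; issue ADD r0<-Add1  regs: r0:Add1,r1:9,r2:4,r3:11,r4:-2
  c7: -  regs: r0:Add1,r1:9,r2:4,r3:11,r4:-2

STATUS = VALUE 11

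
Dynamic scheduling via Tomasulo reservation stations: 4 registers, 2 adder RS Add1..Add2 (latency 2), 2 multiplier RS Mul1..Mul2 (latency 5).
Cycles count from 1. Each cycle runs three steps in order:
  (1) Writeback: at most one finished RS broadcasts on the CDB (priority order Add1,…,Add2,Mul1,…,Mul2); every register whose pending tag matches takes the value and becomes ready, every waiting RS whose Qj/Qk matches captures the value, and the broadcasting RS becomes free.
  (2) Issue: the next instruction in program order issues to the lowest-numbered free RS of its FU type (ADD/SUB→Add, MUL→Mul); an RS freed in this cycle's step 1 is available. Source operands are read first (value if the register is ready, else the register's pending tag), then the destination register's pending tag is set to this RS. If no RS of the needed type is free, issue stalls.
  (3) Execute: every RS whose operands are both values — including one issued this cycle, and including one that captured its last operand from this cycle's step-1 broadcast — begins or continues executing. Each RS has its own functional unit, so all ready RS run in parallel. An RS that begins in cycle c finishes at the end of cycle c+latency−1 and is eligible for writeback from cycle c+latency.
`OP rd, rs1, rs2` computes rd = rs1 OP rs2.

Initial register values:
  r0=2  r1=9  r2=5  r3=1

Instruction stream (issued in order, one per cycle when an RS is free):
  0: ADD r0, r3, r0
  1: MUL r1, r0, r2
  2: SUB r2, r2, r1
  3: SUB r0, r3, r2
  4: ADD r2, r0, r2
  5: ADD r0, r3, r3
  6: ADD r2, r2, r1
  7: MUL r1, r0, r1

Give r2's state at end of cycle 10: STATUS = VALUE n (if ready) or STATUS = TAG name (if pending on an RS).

STATUS = TAG Add1

cycle 1: issue ADD r0<-Add1 // r0:Add1,r1:9,r2:5,r3:1
cycle 2: issue MUL r1<-Mul1 // r0:Add1,r1:Mul1,r2:5,r3:1
cycle 3: CDB Add1=3; issue SUB r2<-Add1 // r0:3,r1:Mul1,r2:Add1,r3:1
cycle 4: issue SUB r0<-Add2 // r0:Add2,r1:Mul1,r2:Add1,r3:1
cycle 5: stall // r0:Add2,r1:Mul1,r2:Add1,r3:1
cycle 6: stall // r0:Add2,r1:Mul1,r2:Add1,r3:1
cycle 7: stall // r0:Add2,r1:Mul1,r2:Add1,r3:1
cycle 8: CDB Mul1=15; stall // r0:Add2,r1:15,r2:Add1,r3:1
cycle 9: stall // r0:Add2,r1:15,r2:Add1,r3:1
cycle 10: CDB Add1=-10; issue ADD r2<-Add1 // r0:Add2,r1:15,r2:Add1,r3:1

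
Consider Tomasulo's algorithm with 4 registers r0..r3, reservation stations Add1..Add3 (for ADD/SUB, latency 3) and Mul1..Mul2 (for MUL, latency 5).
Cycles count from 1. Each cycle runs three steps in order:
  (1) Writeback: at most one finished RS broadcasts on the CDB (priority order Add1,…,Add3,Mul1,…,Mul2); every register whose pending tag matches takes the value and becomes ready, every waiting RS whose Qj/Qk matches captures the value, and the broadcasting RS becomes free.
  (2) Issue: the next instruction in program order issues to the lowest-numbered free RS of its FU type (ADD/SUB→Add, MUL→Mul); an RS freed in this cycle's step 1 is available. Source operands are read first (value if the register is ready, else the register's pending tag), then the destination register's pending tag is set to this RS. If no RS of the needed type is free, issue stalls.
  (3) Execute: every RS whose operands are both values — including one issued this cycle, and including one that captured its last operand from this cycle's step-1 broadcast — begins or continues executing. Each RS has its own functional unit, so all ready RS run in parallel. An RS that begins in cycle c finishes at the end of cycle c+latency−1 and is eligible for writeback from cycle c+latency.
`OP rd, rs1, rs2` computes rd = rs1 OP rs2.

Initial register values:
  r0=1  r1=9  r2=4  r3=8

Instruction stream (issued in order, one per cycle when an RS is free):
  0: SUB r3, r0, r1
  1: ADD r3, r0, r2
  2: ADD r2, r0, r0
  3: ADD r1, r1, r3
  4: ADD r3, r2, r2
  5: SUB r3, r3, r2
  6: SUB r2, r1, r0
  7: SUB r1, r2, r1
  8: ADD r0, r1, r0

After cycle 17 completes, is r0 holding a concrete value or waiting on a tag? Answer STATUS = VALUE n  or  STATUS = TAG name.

STATUS = VALUE 0

  c1: issue SUB r3<-Add1  regs: r0:1,r1:9,r2:4,r3:Add1
  c2: issue ADD r3<-Add2  regs: r0:1,r1:9,r2:4,r3:Add2
  c3: issue ADD r2<-Add3  regs: r0:1,r1:9,r2:Add3,r3:Add2
  c4: CDB Add1=-8; issue ADD r1<-Add1  regs: r0:1,r1:Add1,r2:Add3,r3:Add2
  c5: CDB Add2=5; issue ADD r3<-Add2  regs: r0:1,r1:Add1,r2:Add3,r3:Add2
  c6: CDB Add3=2; issue SUB r3<-Add3  regs: r0:1,r1:Add1,r2:2,r3:Add3
  c7: stall  regs: r0:1,r1:Add1,r2:2,r3:Add3
  c8: CDB Add1=14; issue SUB r2<-Add1  regs: r0:1,r1:14,r2:Add1,r3:Add3
  c9: CDB Add2=4; issue SUB r1<-Add2  regs: r0:1,r1:Add2,r2:Add1,r3:Add3
  c10: stall  regs: r0:1,r1:Add2,r2:Add1,r3:Add3
  c11: CDB Add1=13; issue ADD r0<-Add1  regs: r0:Add1,r1:Add2,r2:13,r3:Add3
  c12: CDB Add3=2  regs: r0:Add1,r1:Add2,r2:13,r3:2
  c13: -  regs: r0:Add1,r1:Add2,r2:13,r3:2
  c14: CDB Add2=-1  regs: r0:Add1,r1:-1,r2:13,r3:2
  c15: -  regs: r0:Add1,r1:-1,r2:13,r3:2
  c16: -  regs: r0:Add1,r1:-1,r2:13,r3:2
  c17: CDB Add1=0  regs: r0:0,r1:-1,r2:13,r3:2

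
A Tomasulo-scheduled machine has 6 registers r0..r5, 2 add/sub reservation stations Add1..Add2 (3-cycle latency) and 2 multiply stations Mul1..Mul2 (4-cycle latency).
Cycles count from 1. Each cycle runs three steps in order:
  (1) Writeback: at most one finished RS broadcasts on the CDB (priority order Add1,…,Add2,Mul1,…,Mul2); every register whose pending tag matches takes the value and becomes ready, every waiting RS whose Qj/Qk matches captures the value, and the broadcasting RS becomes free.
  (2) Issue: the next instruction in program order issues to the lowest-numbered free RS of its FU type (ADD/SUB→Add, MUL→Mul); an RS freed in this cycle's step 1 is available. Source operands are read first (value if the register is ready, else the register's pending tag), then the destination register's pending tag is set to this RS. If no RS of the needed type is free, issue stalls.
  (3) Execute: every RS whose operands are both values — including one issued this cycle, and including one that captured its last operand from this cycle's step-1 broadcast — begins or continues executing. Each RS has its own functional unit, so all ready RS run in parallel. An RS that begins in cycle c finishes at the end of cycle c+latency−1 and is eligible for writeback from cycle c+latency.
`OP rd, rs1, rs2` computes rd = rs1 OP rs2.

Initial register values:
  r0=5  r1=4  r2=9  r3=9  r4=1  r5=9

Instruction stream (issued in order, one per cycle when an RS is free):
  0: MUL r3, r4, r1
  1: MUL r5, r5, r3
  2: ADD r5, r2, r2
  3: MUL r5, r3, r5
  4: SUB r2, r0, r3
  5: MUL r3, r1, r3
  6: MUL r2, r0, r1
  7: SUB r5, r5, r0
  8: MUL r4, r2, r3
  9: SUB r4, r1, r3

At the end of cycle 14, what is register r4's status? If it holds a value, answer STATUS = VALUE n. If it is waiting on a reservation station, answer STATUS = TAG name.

cycle 1: issue MUL r3<-Mul1 // r0:5,r1:4,r2:9,r3:Mul1,r4:1,r5:9
cycle 2: issue MUL r5<-Mul2 // r0:5,r1:4,r2:9,r3:Mul1,r4:1,r5:Mul2
cycle 3: issue ADD r5<-Add1 // r0:5,r1:4,r2:9,r3:Mul1,r4:1,r5:Add1
cycle 4: stall // r0:5,r1:4,r2:9,r3:Mul1,r4:1,r5:Add1
cycle 5: CDB Mul1=4; issue MUL r5<-Mul1 // r0:5,r1:4,r2:9,r3:4,r4:1,r5:Mul1
cycle 6: CDB Add1=18; issue SUB r2<-Add1 // r0:5,r1:4,r2:Add1,r3:4,r4:1,r5:Mul1
cycle 7: stall // r0:5,r1:4,r2:Add1,r3:4,r4:1,r5:Mul1
cycle 8: stall // r0:5,r1:4,r2:Add1,r3:4,r4:1,r5:Mul1
cycle 9: CDB Add1=1; stall // r0:5,r1:4,r2:1,r3:4,r4:1,r5:Mul1
cycle 10: CDB Mul1=72; issue MUL r3<-Mul1 // r0:5,r1:4,r2:1,r3:Mul1,r4:1,r5:72
cycle 11: CDB Mul2=36; issue MUL r2<-Mul2 // r0:5,r1:4,r2:Mul2,r3:Mul1,r4:1,r5:72
cycle 12: issue SUB r5<-Add1 // r0:5,r1:4,r2:Mul2,r3:Mul1,r4:1,r5:Add1
cycle 13: stall // r0:5,r1:4,r2:Mul2,r3:Mul1,r4:1,r5:Add1
cycle 14: CDB Mul1=16; issue MUL r4<-Mul1 // r0:5,r1:4,r2:Mul2,r3:16,r4:Mul1,r5:Add1

STATUS = TAG Mul1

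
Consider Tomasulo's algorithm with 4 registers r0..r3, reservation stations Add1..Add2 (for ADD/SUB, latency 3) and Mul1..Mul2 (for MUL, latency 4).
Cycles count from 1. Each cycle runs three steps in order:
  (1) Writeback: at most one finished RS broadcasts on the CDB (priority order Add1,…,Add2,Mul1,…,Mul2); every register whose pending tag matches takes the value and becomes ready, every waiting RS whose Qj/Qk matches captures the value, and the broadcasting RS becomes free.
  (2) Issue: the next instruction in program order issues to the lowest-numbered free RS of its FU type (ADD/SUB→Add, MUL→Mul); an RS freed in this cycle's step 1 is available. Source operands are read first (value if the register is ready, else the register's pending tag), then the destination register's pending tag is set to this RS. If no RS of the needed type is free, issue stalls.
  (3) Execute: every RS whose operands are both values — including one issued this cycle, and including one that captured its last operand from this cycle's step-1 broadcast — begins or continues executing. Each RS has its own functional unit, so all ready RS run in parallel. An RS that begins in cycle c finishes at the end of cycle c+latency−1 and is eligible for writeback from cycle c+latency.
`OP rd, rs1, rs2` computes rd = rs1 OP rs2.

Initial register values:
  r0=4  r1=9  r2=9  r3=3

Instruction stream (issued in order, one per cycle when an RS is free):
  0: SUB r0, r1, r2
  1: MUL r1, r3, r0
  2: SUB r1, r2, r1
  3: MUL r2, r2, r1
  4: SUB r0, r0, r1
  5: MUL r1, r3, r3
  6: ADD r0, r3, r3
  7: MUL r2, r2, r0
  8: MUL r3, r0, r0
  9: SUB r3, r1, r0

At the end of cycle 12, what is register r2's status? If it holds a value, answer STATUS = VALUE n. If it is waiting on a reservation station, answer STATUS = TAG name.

STATUS = TAG Mul1

cycle 1: issue SUB r0<-Add1 // r0:Add1,r1:9,r2:9,r3:3
cycle 2: issue MUL r1<-Mul1 // r0:Add1,r1:Mul1,r2:9,r3:3
cycle 3: issue SUB r1<-Add2 // r0:Add1,r1:Add2,r2:9,r3:3
cycle 4: CDB Add1=0; issue MUL r2<-Mul2 // r0:0,r1:Add2,r2:Mul2,r3:3
cycle 5: issue SUB r0<-Add1 // r0:Add1,r1:Add2,r2:Mul2,r3:3
cycle 6: stall // r0:Add1,r1:Add2,r2:Mul2,r3:3
cycle 7: stall // r0:Add1,r1:Add2,r2:Mul2,r3:3
cycle 8: CDB Mul1=0; issue MUL r1<-Mul1 // r0:Add1,r1:Mul1,r2:Mul2,r3:3
cycle 9: stall // r0:Add1,r1:Mul1,r2:Mul2,r3:3
cycle 10: stall // r0:Add1,r1:Mul1,r2:Mul2,r3:3
cycle 11: CDB Add2=9; issue ADD r0<-Add2 // r0:Add2,r1:Mul1,r2:Mul2,r3:3
cycle 12: CDB Mul1=9; issue MUL r2<-Mul1 // r0:Add2,r1:9,r2:Mul1,r3:3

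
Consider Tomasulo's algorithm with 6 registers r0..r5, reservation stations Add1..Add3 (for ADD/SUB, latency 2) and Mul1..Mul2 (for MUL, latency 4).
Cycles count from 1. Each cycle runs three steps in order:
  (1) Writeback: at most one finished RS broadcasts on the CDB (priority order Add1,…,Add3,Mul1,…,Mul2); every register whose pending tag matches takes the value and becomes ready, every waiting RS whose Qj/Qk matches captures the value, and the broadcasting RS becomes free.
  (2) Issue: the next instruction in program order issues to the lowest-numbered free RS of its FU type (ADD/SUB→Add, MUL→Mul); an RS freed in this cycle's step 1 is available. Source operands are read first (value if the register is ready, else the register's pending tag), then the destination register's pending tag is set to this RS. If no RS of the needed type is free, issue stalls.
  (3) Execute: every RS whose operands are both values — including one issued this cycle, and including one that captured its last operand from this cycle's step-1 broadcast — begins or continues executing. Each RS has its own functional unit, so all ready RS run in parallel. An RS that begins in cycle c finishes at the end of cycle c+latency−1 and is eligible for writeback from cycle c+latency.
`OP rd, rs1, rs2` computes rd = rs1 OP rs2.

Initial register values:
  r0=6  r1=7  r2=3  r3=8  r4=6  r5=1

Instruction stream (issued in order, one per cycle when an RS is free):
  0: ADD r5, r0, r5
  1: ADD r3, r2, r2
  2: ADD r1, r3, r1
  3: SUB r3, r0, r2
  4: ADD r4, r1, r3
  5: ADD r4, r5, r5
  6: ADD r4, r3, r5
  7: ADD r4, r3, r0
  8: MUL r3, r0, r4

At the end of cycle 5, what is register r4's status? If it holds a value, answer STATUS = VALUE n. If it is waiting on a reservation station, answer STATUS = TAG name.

STATUS = TAG Add3

  c1: issue ADD r5<-Add1  regs: r0:6,r1:7,r2:3,r3:8,r4:6,r5:Add1
  c2: issue ADD r3<-Add2  regs: r0:6,r1:7,r2:3,r3:Add2,r4:6,r5:Add1
  c3: CDB Add1=7; issue ADD r1<-Add1  regs: r0:6,r1:Add1,r2:3,r3:Add2,r4:6,r5:7
  c4: CDB Add2=6; issue SUB r3<-Add2  regs: r0:6,r1:Add1,r2:3,r3:Add2,r4:6,r5:7
  c5: issue ADD r4<-Add3  regs: r0:6,r1:Add1,r2:3,r3:Add2,r4:Add3,r5:7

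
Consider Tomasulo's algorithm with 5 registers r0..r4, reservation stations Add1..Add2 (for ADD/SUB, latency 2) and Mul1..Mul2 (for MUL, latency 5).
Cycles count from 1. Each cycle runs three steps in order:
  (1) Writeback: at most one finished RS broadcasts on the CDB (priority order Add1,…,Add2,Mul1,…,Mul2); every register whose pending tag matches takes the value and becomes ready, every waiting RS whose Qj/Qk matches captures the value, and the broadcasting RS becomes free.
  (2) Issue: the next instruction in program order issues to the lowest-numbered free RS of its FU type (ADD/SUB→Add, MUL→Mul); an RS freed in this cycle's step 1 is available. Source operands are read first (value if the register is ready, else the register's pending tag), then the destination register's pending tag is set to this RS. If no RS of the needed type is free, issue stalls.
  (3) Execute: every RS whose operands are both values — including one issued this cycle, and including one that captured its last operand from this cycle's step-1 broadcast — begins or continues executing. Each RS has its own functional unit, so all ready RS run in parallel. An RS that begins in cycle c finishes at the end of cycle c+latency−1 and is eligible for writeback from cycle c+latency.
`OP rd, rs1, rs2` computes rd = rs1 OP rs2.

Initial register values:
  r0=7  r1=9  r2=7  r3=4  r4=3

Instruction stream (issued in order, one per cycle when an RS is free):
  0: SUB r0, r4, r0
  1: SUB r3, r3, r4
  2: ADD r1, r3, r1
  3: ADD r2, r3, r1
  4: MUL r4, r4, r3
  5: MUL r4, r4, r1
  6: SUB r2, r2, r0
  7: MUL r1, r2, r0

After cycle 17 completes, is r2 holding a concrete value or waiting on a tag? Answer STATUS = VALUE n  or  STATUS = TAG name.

STATUS = VALUE 15

cycle 1: issue SUB r0<-Add1 // r0:Add1,r1:9,r2:7,r3:4,r4:3
cycle 2: issue SUB r3<-Add2 // r0:Add1,r1:9,r2:7,r3:Add2,r4:3
cycle 3: CDB Add1=-4; issue ADD r1<-Add1 // r0:-4,r1:Add1,r2:7,r3:Add2,r4:3
cycle 4: CDB Add2=1; issue ADD r2<-Add2 // r0:-4,r1:Add1,r2:Add2,r3:1,r4:3
cycle 5: issue MUL r4<-Mul1 // r0:-4,r1:Add1,r2:Add2,r3:1,r4:Mul1
cycle 6: CDB Add1=10; issue MUL r4<-Mul2 // r0:-4,r1:10,r2:Add2,r3:1,r4:Mul2
cycle 7: issue SUB r2<-Add1 // r0:-4,r1:10,r2:Add1,r3:1,r4:Mul2
cycle 8: CDB Add2=11; stall // r0:-4,r1:10,r2:Add1,r3:1,r4:Mul2
cycle 9: stall // r0:-4,r1:10,r2:Add1,r3:1,r4:Mul2
cycle 10: CDB Add1=15; stall // r0:-4,r1:10,r2:15,r3:1,r4:Mul2
cycle 11: CDB Mul1=3; issue MUL r1<-Mul1 // r0:-4,r1:Mul1,r2:15,r3:1,r4:Mul2
cycle 12: - // r0:-4,r1:Mul1,r2:15,r3:1,r4:Mul2
cycle 13: - // r0:-4,r1:Mul1,r2:15,r3:1,r4:Mul2
cycle 14: - // r0:-4,r1:Mul1,r2:15,r3:1,r4:Mul2
cycle 15: - // r0:-4,r1:Mul1,r2:15,r3:1,r4:Mul2
cycle 16: CDB Mul1=-60 // r0:-4,r1:-60,r2:15,r3:1,r4:Mul2
cycle 17: CDB Mul2=30 // r0:-4,r1:-60,r2:15,r3:1,r4:30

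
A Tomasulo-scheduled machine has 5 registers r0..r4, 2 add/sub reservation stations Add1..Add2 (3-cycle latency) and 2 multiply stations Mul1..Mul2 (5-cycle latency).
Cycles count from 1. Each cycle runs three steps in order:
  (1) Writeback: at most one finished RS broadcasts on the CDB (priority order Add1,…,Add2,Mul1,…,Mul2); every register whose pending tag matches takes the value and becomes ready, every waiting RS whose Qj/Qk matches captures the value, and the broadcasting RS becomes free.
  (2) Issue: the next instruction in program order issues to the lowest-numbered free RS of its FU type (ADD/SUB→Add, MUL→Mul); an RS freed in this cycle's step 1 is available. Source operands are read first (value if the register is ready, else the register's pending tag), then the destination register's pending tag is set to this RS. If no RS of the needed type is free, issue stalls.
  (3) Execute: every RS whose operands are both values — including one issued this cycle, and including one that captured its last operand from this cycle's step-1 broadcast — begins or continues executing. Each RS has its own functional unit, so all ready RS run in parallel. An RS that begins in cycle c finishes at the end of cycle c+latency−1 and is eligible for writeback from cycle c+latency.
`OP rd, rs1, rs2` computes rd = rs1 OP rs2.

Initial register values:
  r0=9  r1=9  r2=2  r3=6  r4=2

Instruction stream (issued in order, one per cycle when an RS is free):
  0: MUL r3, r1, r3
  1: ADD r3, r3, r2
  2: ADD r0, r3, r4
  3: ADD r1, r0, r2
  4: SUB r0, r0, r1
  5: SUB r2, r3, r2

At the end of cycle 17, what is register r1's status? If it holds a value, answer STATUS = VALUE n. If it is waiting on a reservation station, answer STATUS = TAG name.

cycle 1: issue MUL r3<-Mul1 // r0:9,r1:9,r2:2,r3:Mul1,r4:2
cycle 2: issue ADD r3<-Add1 // r0:9,r1:9,r2:2,r3:Add1,r4:2
cycle 3: issue ADD r0<-Add2 // r0:Add2,r1:9,r2:2,r3:Add1,r4:2
cycle 4: stall // r0:Add2,r1:9,r2:2,r3:Add1,r4:2
cycle 5: stall // r0:Add2,r1:9,r2:2,r3:Add1,r4:2
cycle 6: CDB Mul1=54; stall // r0:Add2,r1:9,r2:2,r3:Add1,r4:2
cycle 7: stall // r0:Add2,r1:9,r2:2,r3:Add1,r4:2
cycle 8: stall // r0:Add2,r1:9,r2:2,r3:Add1,r4:2
cycle 9: CDB Add1=56; issue ADD r1<-Add1 // r0:Add2,r1:Add1,r2:2,r3:56,r4:2
cycle 10: stall // r0:Add2,r1:Add1,r2:2,r3:56,r4:2
cycle 11: stall // r0:Add2,r1:Add1,r2:2,r3:56,r4:2
cycle 12: CDB Add2=58; issue SUB r0<-Add2 // r0:Add2,r1:Add1,r2:2,r3:56,r4:2
cycle 13: stall // r0:Add2,r1:Add1,r2:2,r3:56,r4:2
cycle 14: stall // r0:Add2,r1:Add1,r2:2,r3:56,r4:2
cycle 15: CDB Add1=60; issue SUB r2<-Add1 // r0:Add2,r1:60,r2:Add1,r3:56,r4:2
cycle 16: - // r0:Add2,r1:60,r2:Add1,r3:56,r4:2
cycle 17: - // r0:Add2,r1:60,r2:Add1,r3:56,r4:2

STATUS = VALUE 60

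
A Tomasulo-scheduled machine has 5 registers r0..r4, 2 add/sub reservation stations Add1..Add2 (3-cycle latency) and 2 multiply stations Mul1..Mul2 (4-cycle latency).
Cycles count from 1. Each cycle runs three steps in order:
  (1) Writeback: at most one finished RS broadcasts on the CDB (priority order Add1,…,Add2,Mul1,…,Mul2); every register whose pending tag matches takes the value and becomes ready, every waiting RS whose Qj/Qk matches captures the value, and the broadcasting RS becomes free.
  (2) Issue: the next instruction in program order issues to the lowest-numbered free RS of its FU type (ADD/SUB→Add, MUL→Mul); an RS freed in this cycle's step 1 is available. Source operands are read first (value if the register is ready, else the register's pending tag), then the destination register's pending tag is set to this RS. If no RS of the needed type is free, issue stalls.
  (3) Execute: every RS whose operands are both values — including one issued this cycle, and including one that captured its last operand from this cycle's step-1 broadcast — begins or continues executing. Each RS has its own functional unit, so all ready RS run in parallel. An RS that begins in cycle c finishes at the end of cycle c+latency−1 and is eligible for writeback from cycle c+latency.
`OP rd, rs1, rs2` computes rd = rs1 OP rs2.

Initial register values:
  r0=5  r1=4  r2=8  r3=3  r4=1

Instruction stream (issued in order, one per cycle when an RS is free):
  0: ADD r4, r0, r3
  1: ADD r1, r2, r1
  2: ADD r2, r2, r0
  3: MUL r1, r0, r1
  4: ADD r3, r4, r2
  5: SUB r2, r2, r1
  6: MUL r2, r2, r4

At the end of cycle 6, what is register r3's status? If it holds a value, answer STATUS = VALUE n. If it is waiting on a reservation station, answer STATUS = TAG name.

c1: issue ADD r4<-Add1 | r0:5,r1:4,r2:8,r3:3,r4:Add1
c2: issue ADD r1<-Add2 | r0:5,r1:Add2,r2:8,r3:3,r4:Add1
c3: stall | r0:5,r1:Add2,r2:8,r3:3,r4:Add1
c4: CDB Add1=8; issue ADD r2<-Add1 | r0:5,r1:Add2,r2:Add1,r3:3,r4:8
c5: CDB Add2=12; issue MUL r1<-Mul1 | r0:5,r1:Mul1,r2:Add1,r3:3,r4:8
c6: issue ADD r3<-Add2 | r0:5,r1:Mul1,r2:Add1,r3:Add2,r4:8

STATUS = TAG Add2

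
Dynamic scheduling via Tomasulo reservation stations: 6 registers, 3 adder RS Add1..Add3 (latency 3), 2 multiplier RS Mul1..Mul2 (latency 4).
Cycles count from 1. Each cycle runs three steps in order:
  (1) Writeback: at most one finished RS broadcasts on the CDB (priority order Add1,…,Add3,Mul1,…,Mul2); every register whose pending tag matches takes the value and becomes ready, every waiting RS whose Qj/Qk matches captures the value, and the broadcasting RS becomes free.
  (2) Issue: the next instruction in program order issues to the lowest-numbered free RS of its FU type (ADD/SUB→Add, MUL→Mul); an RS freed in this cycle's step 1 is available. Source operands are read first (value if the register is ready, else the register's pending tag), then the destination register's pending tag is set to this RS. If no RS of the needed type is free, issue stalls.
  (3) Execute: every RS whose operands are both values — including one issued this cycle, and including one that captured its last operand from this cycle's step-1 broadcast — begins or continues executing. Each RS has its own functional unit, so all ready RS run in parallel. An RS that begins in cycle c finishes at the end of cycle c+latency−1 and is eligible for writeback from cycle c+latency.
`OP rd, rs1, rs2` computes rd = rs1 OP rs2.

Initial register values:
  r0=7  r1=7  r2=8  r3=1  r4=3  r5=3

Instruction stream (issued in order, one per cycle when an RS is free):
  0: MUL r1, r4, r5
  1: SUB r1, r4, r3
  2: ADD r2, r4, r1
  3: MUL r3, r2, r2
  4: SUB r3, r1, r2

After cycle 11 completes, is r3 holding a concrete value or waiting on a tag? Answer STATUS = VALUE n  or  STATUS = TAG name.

STATUS = VALUE -3

  c1: issue MUL r1<-Mul1  regs: r0:7,r1:Mul1,r2:8,r3:1,r4:3,r5:3
  c2: issue SUB r1<-Add1  regs: r0:7,r1:Add1,r2:8,r3:1,r4:3,r5:3
  c3: issue ADD r2<-Add2  regs: r0:7,r1:Add1,r2:Add2,r3:1,r4:3,r5:3
  c4: issue MUL r3<-Mul2  regs: r0:7,r1:Add1,r2:Add2,r3:Mul2,r4:3,r5:3
  c5: CDB Add1=2; issue SUB r3<-Add1  regs: r0:7,r1:2,r2:Add2,r3:Add1,r4:3,r5:3
  c6: CDB Mul1=9  regs: r0:7,r1:2,r2:Add2,r3:Add1,r4:3,r5:3
  c7: -  regs: r0:7,r1:2,r2:Add2,r3:Add1,r4:3,r5:3
  c8: CDB Add2=5  regs: r0:7,r1:2,r2:5,r3:Add1,r4:3,r5:3
  c9: -  regs: r0:7,r1:2,r2:5,r3:Add1,r4:3,r5:3
  c10: -  regs: r0:7,r1:2,r2:5,r3:Add1,r4:3,r5:3
  c11: CDB Add1=-3  regs: r0:7,r1:2,r2:5,r3:-3,r4:3,r5:3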